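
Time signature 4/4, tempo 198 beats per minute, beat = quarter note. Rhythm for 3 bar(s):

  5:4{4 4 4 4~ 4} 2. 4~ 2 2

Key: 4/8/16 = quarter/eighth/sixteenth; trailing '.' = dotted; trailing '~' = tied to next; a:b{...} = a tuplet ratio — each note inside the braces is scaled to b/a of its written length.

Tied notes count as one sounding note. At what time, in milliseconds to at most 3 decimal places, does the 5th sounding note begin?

1. 0.0ms @ 0 + 242.424ms (4/5)
2. 242.424ms @ 4/5 + 242.424ms (4/5)
3. 484.848ms @ 8/5 + 242.424ms (4/5)
4. 727.273ms @ 12/5 + 484.848ms (8/5)
5. 1212.121ms @ 4 + 909.091ms (3)
6. 2121.212ms @ 7 + 909.091ms (3)
7. 3030.303ms @ 10 + 606.061ms (2)

note 5 onset = 4b = 1212.121ms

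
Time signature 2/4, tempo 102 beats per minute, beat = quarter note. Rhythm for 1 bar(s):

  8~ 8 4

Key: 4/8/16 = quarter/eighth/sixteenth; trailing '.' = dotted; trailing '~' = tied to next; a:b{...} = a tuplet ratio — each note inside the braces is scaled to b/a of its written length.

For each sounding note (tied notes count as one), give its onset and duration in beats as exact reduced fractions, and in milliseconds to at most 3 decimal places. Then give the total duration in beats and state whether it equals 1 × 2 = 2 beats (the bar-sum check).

1) 0.0ms=0b +588.235ms=1b
2) 588.235ms=1b +588.235ms=1b
Σ=2b of 2 (102bpm 2/4) — PASS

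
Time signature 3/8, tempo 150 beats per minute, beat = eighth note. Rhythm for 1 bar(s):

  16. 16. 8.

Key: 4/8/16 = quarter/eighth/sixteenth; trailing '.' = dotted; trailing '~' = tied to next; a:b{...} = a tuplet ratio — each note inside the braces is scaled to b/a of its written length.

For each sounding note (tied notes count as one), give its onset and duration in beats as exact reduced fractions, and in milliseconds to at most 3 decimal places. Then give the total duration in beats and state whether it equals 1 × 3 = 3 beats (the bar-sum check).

1) 0.0ms=0b +300.0ms=3/4b
2) 300.0ms=3/4b +300.0ms=3/4b
3) 600.0ms=3/2b +600.0ms=3/2b
Σ=3b of 3 (150bpm 3/8) — PASS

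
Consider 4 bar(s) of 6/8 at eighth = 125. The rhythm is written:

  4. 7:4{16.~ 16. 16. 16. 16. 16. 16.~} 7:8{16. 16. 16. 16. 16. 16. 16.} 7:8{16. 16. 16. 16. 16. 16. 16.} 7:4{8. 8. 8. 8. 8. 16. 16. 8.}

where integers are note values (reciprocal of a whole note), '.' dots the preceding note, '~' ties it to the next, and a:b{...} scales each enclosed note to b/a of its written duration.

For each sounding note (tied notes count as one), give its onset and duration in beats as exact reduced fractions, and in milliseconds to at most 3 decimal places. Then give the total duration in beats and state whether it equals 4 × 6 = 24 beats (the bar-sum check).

1) 0.0ms=0b +1440.0ms=3b
2) 1440.0ms=3b +411.429ms=6/7b
3) 1851.429ms=27/7b +205.714ms=3/7b
4) 2057.143ms=30/7b +205.714ms=3/7b
5) 2262.857ms=33/7b +205.714ms=3/7b
6) 2468.571ms=36/7b +205.714ms=3/7b
7) 2674.286ms=39/7b +617.143ms=9/7b
8) 3291.429ms=48/7b +411.429ms=6/7b
9) 3702.857ms=54/7b +411.429ms=6/7b
10) 4114.286ms=60/7b +411.429ms=6/7b
11) 4525.714ms=66/7b +411.429ms=6/7b
12) 4937.143ms=72/7b +411.429ms=6/7b
13) 5348.571ms=78/7b +411.429ms=6/7b
14) 5760.0ms=12b +411.429ms=6/7b
15) 6171.429ms=90/7b +411.429ms=6/7b
16) 6582.857ms=96/7b +411.429ms=6/7b
17) 6994.286ms=102/7b +411.429ms=6/7b
18) 7405.714ms=108/7b +411.429ms=6/7b
19) 7817.143ms=114/7b +411.429ms=6/7b
20) 8228.571ms=120/7b +411.429ms=6/7b
21) 8640.0ms=18b +411.429ms=6/7b
22) 9051.429ms=132/7b +411.429ms=6/7b
23) 9462.857ms=138/7b +411.429ms=6/7b
24) 9874.286ms=144/7b +411.429ms=6/7b
25) 10285.714ms=150/7b +411.429ms=6/7b
26) 10697.143ms=156/7b +205.714ms=3/7b
27) 10902.857ms=159/7b +205.714ms=3/7b
28) 11108.571ms=162/7b +411.429ms=6/7b
Σ=24b of 24 (125bpm 6/8) — PASS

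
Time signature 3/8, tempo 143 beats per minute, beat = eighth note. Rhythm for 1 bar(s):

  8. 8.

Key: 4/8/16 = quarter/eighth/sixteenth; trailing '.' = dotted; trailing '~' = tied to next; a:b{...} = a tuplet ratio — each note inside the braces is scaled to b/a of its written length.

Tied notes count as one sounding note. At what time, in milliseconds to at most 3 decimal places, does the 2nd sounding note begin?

note 2 onset = 3/2b = 629.371ms

1. 0.0ms @ 0 + 629.371ms (3/2)
2. 629.371ms @ 3/2 + 629.371ms (3/2)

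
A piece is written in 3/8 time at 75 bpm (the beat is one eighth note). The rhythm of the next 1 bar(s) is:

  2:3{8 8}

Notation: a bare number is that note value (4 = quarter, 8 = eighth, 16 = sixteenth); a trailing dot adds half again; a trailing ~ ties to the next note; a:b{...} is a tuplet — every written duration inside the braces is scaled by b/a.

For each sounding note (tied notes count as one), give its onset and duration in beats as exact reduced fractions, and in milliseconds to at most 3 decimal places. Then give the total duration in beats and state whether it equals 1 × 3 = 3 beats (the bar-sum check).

1) 0.0ms=0b +1200.0ms=3/2b
2) 1200.0ms=3/2b +1200.0ms=3/2b
Σ=3b of 3 (75bpm 3/8) — PASS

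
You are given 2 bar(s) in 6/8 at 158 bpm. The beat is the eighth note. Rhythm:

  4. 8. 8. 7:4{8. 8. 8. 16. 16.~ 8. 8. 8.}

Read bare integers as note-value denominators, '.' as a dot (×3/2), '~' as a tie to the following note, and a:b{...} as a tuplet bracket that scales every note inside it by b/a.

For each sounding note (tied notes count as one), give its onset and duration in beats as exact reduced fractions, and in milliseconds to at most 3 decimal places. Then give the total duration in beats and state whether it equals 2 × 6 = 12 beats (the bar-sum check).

1) 0.0ms=0b +1139.241ms=3b
2) 1139.241ms=3b +569.62ms=3/2b
3) 1708.861ms=9/2b +569.62ms=3/2b
4) 2278.481ms=6b +325.497ms=6/7b
5) 2603.978ms=48/7b +325.497ms=6/7b
6) 2929.476ms=54/7b +325.497ms=6/7b
7) 3254.973ms=60/7b +162.749ms=3/7b
8) 3417.722ms=9b +488.246ms=9/7b
9) 3905.967ms=72/7b +325.497ms=6/7b
10) 4231.465ms=78/7b +325.497ms=6/7b
Σ=12b of 12 (158bpm 6/8) — PASS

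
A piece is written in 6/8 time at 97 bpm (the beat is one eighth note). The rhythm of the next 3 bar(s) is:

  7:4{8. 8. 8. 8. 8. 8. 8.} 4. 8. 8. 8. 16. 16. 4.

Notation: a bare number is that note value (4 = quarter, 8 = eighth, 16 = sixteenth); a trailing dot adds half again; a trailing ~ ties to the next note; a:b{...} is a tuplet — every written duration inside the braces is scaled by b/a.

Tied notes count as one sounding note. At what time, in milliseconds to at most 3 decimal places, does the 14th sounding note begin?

note 14 onset = 15b = 9278.351ms

1. 0.0ms @ 0 + 530.191ms (6/7)
2. 530.191ms @ 6/7 + 530.191ms (6/7)
3. 1060.383ms @ 12/7 + 530.191ms (6/7)
4. 1590.574ms @ 18/7 + 530.191ms (6/7)
5. 2120.766ms @ 24/7 + 530.191ms (6/7)
6. 2650.957ms @ 30/7 + 530.191ms (6/7)
7. 3181.149ms @ 36/7 + 530.191ms (6/7)
8. 3711.34ms @ 6 + 1855.67ms (3)
9. 5567.01ms @ 9 + 927.835ms (3/2)
10. 6494.845ms @ 21/2 + 927.835ms (3/2)
11. 7422.68ms @ 12 + 927.835ms (3/2)
12. 8350.515ms @ 27/2 + 463.918ms (3/4)
13. 8814.433ms @ 57/4 + 463.918ms (3/4)
14. 9278.351ms @ 15 + 1855.67ms (3)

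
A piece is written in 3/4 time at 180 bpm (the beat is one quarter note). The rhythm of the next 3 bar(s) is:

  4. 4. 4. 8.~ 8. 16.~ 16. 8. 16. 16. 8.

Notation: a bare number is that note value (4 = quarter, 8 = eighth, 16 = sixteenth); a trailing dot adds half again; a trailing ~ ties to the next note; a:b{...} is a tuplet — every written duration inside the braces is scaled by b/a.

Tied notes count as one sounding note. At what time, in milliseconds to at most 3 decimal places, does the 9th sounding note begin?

1. 0.0ms @ 0 + 500.0ms (3/2)
2. 500.0ms @ 3/2 + 500.0ms (3/2)
3. 1000.0ms @ 3 + 500.0ms (3/2)
4. 1500.0ms @ 9/2 + 500.0ms (3/2)
5. 2000.0ms @ 6 + 250.0ms (3/4)
6. 2250.0ms @ 27/4 + 250.0ms (3/4)
7. 2500.0ms @ 15/2 + 125.0ms (3/8)
8. 2625.0ms @ 63/8 + 125.0ms (3/8)
9. 2750.0ms @ 33/4 + 250.0ms (3/4)

note 9 onset = 33/4b = 2750.0ms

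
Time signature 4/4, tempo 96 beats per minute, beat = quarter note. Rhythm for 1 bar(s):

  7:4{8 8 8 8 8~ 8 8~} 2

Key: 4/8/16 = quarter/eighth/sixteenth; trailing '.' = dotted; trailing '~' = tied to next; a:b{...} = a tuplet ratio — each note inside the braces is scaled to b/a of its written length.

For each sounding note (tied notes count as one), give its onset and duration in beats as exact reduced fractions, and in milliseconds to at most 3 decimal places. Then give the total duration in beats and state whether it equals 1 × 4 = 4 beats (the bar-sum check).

1) 0.0ms=0b +178.571ms=2/7b
2) 178.571ms=2/7b +178.571ms=2/7b
3) 357.143ms=4/7b +178.571ms=2/7b
4) 535.714ms=6/7b +178.571ms=2/7b
5) 714.286ms=8/7b +357.143ms=4/7b
6) 1071.429ms=12/7b +1428.571ms=16/7b
Σ=4b of 4 (96bpm 4/4) — PASS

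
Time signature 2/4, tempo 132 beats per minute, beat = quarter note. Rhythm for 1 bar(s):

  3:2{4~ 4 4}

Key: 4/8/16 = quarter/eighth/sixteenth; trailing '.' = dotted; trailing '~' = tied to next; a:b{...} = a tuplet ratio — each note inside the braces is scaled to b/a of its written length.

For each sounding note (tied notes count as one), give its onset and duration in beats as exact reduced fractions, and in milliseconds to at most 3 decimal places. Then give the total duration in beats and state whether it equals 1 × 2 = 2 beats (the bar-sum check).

1) 0.0ms=0b +606.061ms=4/3b
2) 606.061ms=4/3b +303.03ms=2/3b
Σ=2b of 2 (132bpm 2/4) — PASS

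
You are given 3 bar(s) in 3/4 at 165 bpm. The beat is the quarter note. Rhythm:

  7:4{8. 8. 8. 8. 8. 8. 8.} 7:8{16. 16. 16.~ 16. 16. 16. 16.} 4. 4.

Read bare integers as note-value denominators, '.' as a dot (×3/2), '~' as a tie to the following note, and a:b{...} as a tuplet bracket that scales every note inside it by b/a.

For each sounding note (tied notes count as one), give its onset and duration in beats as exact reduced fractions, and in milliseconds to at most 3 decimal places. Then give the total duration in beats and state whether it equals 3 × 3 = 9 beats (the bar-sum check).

1) 0.0ms=0b +155.844ms=3/7b
2) 155.844ms=3/7b +155.844ms=3/7b
3) 311.688ms=6/7b +155.844ms=3/7b
4) 467.532ms=9/7b +155.844ms=3/7b
5) 623.377ms=12/7b +155.844ms=3/7b
6) 779.221ms=15/7b +155.844ms=3/7b
7) 935.065ms=18/7b +155.844ms=3/7b
8) 1090.909ms=3b +155.844ms=3/7b
9) 1246.753ms=24/7b +155.844ms=3/7b
10) 1402.597ms=27/7b +311.688ms=6/7b
11) 1714.286ms=33/7b +155.844ms=3/7b
12) 1870.13ms=36/7b +155.844ms=3/7b
13) 2025.974ms=39/7b +155.844ms=3/7b
14) 2181.818ms=6b +545.455ms=3/2b
15) 2727.273ms=15/2b +545.455ms=3/2b
Σ=9b of 9 (165bpm 3/4) — PASS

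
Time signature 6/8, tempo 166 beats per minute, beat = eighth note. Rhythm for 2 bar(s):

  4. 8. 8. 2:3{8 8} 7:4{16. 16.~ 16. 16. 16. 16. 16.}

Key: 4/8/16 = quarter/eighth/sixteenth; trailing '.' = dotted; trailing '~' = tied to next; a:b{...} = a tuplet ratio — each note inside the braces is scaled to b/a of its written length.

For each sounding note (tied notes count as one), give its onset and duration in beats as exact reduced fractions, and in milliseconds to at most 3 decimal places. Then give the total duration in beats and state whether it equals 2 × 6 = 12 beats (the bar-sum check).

1) 0.0ms=0b +1084.337ms=3b
2) 1084.337ms=3b +542.169ms=3/2b
3) 1626.506ms=9/2b +542.169ms=3/2b
4) 2168.675ms=6b +542.169ms=3/2b
5) 2710.843ms=15/2b +542.169ms=3/2b
6) 3253.012ms=9b +154.905ms=3/7b
7) 3407.917ms=66/7b +309.811ms=6/7b
8) 3717.728ms=72/7b +154.905ms=3/7b
9) 3872.633ms=75/7b +154.905ms=3/7b
10) 4027.539ms=78/7b +154.905ms=3/7b
11) 4182.444ms=81/7b +154.905ms=3/7b
Σ=12b of 12 (166bpm 6/8) — PASS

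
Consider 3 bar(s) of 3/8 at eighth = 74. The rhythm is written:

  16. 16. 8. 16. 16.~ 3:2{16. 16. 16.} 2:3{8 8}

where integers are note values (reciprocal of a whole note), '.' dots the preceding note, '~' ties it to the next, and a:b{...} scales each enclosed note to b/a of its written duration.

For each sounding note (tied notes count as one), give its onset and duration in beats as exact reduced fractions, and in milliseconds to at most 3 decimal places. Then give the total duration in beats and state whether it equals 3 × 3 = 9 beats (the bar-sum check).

1) 0.0ms=0b +608.108ms=3/4b
2) 608.108ms=3/4b +608.108ms=3/4b
3) 1216.216ms=3/2b +1216.216ms=3/2b
4) 2432.432ms=3b +608.108ms=3/4b
5) 3040.541ms=15/4b +1013.514ms=5/4b
6) 4054.054ms=5b +405.405ms=1/2b
7) 4459.459ms=11/2b +405.405ms=1/2b
8) 4864.865ms=6b +1216.216ms=3/2b
9) 6081.081ms=15/2b +1216.216ms=3/2b
Σ=9b of 9 (74bpm 3/8) — PASS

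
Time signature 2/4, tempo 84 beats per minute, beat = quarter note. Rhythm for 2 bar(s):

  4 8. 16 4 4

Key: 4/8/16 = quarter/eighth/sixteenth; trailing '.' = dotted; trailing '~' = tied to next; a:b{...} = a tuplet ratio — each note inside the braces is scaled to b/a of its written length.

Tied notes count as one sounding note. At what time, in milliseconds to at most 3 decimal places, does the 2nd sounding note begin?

note 2 onset = 1b = 714.286ms

1. 0.0ms @ 0 + 714.286ms (1)
2. 714.286ms @ 1 + 535.714ms (3/4)
3. 1250.0ms @ 7/4 + 178.571ms (1/4)
4. 1428.571ms @ 2 + 714.286ms (1)
5. 2142.857ms @ 3 + 714.286ms (1)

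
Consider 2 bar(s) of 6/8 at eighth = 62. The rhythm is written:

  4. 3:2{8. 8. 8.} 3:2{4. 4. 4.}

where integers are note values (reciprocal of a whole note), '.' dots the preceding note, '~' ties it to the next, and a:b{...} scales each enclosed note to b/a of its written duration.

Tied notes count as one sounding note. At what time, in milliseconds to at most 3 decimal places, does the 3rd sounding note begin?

note 3 onset = 4b = 3870.968ms

1. 0.0ms @ 0 + 2903.226ms (3)
2. 2903.226ms @ 3 + 967.742ms (1)
3. 3870.968ms @ 4 + 967.742ms (1)
4. 4838.71ms @ 5 + 967.742ms (1)
5. 5806.452ms @ 6 + 1935.484ms (2)
6. 7741.935ms @ 8 + 1935.484ms (2)
7. 9677.419ms @ 10 + 1935.484ms (2)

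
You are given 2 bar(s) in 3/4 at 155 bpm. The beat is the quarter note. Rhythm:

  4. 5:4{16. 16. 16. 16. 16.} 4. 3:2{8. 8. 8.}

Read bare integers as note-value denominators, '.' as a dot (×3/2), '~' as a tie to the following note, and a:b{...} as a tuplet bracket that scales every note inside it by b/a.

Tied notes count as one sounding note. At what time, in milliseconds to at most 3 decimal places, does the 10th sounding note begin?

note 10 onset = 11/2b = 2129.032ms

1. 0.0ms @ 0 + 580.645ms (3/2)
2. 580.645ms @ 3/2 + 116.129ms (3/10)
3. 696.774ms @ 9/5 + 116.129ms (3/10)
4. 812.903ms @ 21/10 + 116.129ms (3/10)
5. 929.032ms @ 12/5 + 116.129ms (3/10)
6. 1045.161ms @ 27/10 + 116.129ms (3/10)
7. 1161.29ms @ 3 + 580.645ms (3/2)
8. 1741.935ms @ 9/2 + 193.548ms (1/2)
9. 1935.484ms @ 5 + 193.548ms (1/2)
10. 2129.032ms @ 11/2 + 193.548ms (1/2)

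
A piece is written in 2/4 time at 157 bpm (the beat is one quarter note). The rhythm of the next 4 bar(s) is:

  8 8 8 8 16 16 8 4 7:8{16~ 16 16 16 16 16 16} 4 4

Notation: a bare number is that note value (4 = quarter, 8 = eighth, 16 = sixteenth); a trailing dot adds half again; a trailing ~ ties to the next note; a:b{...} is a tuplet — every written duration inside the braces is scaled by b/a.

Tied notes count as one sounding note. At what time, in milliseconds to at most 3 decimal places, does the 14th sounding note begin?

note 14 onset = 40/7b = 2183.803ms

1. 0.0ms @ 0 + 191.083ms (1/2)
2. 191.083ms @ 1/2 + 191.083ms (1/2)
3. 382.166ms @ 1 + 191.083ms (1/2)
4. 573.248ms @ 3/2 + 191.083ms (1/2)
5. 764.331ms @ 2 + 95.541ms (1/4)
6. 859.873ms @ 9/4 + 95.541ms (1/4)
7. 955.414ms @ 5/2 + 191.083ms (1/2)
8. 1146.497ms @ 3 + 382.166ms (1)
9. 1528.662ms @ 4 + 218.38ms (4/7)
10. 1747.043ms @ 32/7 + 109.19ms (2/7)
11. 1856.233ms @ 34/7 + 109.19ms (2/7)
12. 1965.423ms @ 36/7 + 109.19ms (2/7)
13. 2074.613ms @ 38/7 + 109.19ms (2/7)
14. 2183.803ms @ 40/7 + 109.19ms (2/7)
15. 2292.994ms @ 6 + 382.166ms (1)
16. 2675.159ms @ 7 + 382.166ms (1)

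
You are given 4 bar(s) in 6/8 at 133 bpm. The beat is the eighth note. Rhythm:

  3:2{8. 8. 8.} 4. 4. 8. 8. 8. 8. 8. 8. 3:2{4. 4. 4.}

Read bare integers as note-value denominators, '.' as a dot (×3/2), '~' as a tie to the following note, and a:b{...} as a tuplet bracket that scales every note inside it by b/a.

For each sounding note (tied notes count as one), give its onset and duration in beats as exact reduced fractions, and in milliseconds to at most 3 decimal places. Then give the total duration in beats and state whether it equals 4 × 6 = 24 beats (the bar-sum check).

1) 0.0ms=0b +451.128ms=1b
2) 451.128ms=1b +451.128ms=1b
3) 902.256ms=2b +451.128ms=1b
4) 1353.383ms=3b +1353.383ms=3b
5) 2706.767ms=6b +1353.383ms=3b
6) 4060.15ms=9b +676.692ms=3/2b
7) 4736.842ms=21/2b +676.692ms=3/2b
8) 5413.534ms=12b +676.692ms=3/2b
9) 6090.226ms=27/2b +676.692ms=3/2b
10) 6766.917ms=15b +676.692ms=3/2b
11) 7443.609ms=33/2b +676.692ms=3/2b
12) 8120.301ms=18b +902.256ms=2b
13) 9022.556ms=20b +902.256ms=2b
14) 9924.812ms=22b +902.256ms=2b
Σ=24b of 24 (133bpm 6/8) — PASS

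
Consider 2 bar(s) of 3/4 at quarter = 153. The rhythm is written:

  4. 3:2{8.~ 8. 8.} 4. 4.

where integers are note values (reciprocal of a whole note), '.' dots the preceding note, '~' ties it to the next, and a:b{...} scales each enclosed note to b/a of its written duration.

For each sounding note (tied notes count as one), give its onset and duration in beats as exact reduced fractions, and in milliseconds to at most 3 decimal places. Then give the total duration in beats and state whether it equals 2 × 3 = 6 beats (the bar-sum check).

1) 0.0ms=0b +588.235ms=3/2b
2) 588.235ms=3/2b +392.157ms=1b
3) 980.392ms=5/2b +196.078ms=1/2b
4) 1176.471ms=3b +588.235ms=3/2b
5) 1764.706ms=9/2b +588.235ms=3/2b
Σ=6b of 6 (153bpm 3/4) — PASS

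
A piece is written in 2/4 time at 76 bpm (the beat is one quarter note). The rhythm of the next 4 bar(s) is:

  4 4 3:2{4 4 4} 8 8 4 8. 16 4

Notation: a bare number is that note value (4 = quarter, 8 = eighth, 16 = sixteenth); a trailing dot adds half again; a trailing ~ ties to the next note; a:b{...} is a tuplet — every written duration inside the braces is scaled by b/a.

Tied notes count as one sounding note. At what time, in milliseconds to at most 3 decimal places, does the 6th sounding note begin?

note 6 onset = 4b = 3157.895ms

1. 0.0ms @ 0 + 789.474ms (1)
2. 789.474ms @ 1 + 789.474ms (1)
3. 1578.947ms @ 2 + 526.316ms (2/3)
4. 2105.263ms @ 8/3 + 526.316ms (2/3)
5. 2631.579ms @ 10/3 + 526.316ms (2/3)
6. 3157.895ms @ 4 + 394.737ms (1/2)
7. 3552.632ms @ 9/2 + 394.737ms (1/2)
8. 3947.368ms @ 5 + 789.474ms (1)
9. 4736.842ms @ 6 + 592.105ms (3/4)
10. 5328.947ms @ 27/4 + 197.368ms (1/4)
11. 5526.316ms @ 7 + 789.474ms (1)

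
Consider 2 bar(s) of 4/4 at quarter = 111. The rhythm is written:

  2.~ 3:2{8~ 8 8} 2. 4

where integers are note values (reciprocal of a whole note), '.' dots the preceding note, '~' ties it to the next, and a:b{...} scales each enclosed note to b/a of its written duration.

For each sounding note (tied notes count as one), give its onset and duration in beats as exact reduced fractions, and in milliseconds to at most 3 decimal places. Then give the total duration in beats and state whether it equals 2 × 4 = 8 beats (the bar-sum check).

1) 0.0ms=0b +1981.982ms=11/3b
2) 1981.982ms=11/3b +180.18ms=1/3b
3) 2162.162ms=4b +1621.622ms=3b
4) 3783.784ms=7b +540.541ms=1b
Σ=8b of 8 (111bpm 4/4) — PASS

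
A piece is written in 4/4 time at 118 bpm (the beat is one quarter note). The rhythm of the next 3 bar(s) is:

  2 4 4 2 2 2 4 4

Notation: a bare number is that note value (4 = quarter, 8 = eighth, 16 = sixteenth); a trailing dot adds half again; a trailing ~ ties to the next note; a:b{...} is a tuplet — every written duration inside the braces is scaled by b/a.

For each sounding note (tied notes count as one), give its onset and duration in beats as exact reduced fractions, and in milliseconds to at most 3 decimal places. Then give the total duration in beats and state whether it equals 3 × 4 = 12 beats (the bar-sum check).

1) 0.0ms=0b +1016.949ms=2b
2) 1016.949ms=2b +508.475ms=1b
3) 1525.424ms=3b +508.475ms=1b
4) 2033.898ms=4b +1016.949ms=2b
5) 3050.847ms=6b +1016.949ms=2b
6) 4067.797ms=8b +1016.949ms=2b
7) 5084.746ms=10b +508.475ms=1b
8) 5593.22ms=11b +508.475ms=1b
Σ=12b of 12 (118bpm 4/4) — PASS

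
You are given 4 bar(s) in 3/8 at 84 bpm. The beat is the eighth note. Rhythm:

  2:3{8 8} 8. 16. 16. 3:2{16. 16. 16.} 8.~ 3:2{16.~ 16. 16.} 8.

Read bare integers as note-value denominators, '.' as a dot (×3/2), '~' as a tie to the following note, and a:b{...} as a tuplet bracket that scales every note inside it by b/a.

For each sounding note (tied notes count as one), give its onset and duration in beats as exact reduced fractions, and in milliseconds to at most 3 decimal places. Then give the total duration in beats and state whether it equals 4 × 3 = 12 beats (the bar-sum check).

1) 0.0ms=0b +1071.429ms=3/2b
2) 1071.429ms=3/2b +1071.429ms=3/2b
3) 2142.857ms=3b +1071.429ms=3/2b
4) 3214.286ms=9/2b +535.714ms=3/4b
5) 3750.0ms=21/4b +535.714ms=3/4b
6) 4285.714ms=6b +357.143ms=1/2b
7) 4642.857ms=13/2b +357.143ms=1/2b
8) 5000.0ms=7b +357.143ms=1/2b
9) 5357.143ms=15/2b +1785.714ms=5/2b
10) 7142.857ms=10b +357.143ms=1/2b
11) 7500.0ms=21/2b +1071.429ms=3/2b
Σ=12b of 12 (84bpm 3/8) — PASS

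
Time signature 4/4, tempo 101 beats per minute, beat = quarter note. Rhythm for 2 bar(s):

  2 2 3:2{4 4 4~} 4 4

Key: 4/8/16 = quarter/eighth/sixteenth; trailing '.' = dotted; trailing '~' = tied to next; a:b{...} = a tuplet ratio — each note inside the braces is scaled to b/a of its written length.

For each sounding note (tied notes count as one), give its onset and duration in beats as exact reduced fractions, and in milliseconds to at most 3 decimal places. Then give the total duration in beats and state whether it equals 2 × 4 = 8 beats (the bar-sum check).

1) 0.0ms=0b +1188.119ms=2b
2) 1188.119ms=2b +1188.119ms=2b
3) 2376.238ms=4b +396.04ms=2/3b
4) 2772.277ms=14/3b +396.04ms=2/3b
5) 3168.317ms=16/3b +990.099ms=5/3b
6) 4158.416ms=7b +594.059ms=1b
Σ=8b of 8 (101bpm 4/4) — PASS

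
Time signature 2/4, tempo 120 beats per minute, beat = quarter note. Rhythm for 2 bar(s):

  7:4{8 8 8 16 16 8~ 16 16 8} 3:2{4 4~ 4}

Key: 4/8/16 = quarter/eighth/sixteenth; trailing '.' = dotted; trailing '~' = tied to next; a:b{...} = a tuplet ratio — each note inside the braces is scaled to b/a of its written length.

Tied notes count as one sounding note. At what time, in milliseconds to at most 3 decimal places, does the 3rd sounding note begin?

1. 0.0ms @ 0 + 142.857ms (2/7)
2. 142.857ms @ 2/7 + 142.857ms (2/7)
3. 285.714ms @ 4/7 + 142.857ms (2/7)
4. 428.571ms @ 6/7 + 71.429ms (1/7)
5. 500.0ms @ 1 + 71.429ms (1/7)
6. 571.429ms @ 8/7 + 214.286ms (3/7)
7. 785.714ms @ 11/7 + 71.429ms (1/7)
8. 857.143ms @ 12/7 + 142.857ms (2/7)
9. 1000.0ms @ 2 + 333.333ms (2/3)
10. 1333.333ms @ 8/3 + 666.667ms (4/3)

note 3 onset = 4/7b = 285.714ms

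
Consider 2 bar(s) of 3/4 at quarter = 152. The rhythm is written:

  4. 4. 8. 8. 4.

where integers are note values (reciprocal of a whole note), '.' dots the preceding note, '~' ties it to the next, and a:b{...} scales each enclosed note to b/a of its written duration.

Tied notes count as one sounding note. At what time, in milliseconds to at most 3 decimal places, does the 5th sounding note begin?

note 5 onset = 9/2b = 1776.316ms

1. 0.0ms @ 0 + 592.105ms (3/2)
2. 592.105ms @ 3/2 + 592.105ms (3/2)
3. 1184.211ms @ 3 + 296.053ms (3/4)
4. 1480.263ms @ 15/4 + 296.053ms (3/4)
5. 1776.316ms @ 9/2 + 592.105ms (3/2)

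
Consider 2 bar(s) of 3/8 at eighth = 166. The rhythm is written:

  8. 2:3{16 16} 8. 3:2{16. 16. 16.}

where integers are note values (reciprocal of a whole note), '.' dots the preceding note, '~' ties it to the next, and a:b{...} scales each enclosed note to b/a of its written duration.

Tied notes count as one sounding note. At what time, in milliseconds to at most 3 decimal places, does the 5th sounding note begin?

note 5 onset = 9/2b = 1626.506ms

1. 0.0ms @ 0 + 542.169ms (3/2)
2. 542.169ms @ 3/2 + 271.084ms (3/4)
3. 813.253ms @ 9/4 + 271.084ms (3/4)
4. 1084.337ms @ 3 + 542.169ms (3/2)
5. 1626.506ms @ 9/2 + 180.723ms (1/2)
6. 1807.229ms @ 5 + 180.723ms (1/2)
7. 1987.952ms @ 11/2 + 180.723ms (1/2)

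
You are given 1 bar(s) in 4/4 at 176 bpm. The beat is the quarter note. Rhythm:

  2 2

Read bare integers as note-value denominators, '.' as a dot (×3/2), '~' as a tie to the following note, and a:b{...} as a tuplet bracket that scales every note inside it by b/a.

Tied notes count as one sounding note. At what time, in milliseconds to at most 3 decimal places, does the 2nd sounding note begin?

1. 0.0ms @ 0 + 681.818ms (2)
2. 681.818ms @ 2 + 681.818ms (2)

note 2 onset = 2b = 681.818ms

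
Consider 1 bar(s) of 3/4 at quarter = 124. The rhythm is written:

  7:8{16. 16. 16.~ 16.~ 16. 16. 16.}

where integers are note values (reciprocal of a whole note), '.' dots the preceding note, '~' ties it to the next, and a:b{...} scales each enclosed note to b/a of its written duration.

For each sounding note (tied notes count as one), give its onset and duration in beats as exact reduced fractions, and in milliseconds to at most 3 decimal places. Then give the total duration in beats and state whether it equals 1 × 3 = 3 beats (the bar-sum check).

1) 0.0ms=0b +207.373ms=3/7b
2) 207.373ms=3/7b +207.373ms=3/7b
3) 414.747ms=6/7b +622.12ms=9/7b
4) 1036.866ms=15/7b +207.373ms=3/7b
5) 1244.24ms=18/7b +207.373ms=3/7b
Σ=3b of 3 (124bpm 3/4) — PASS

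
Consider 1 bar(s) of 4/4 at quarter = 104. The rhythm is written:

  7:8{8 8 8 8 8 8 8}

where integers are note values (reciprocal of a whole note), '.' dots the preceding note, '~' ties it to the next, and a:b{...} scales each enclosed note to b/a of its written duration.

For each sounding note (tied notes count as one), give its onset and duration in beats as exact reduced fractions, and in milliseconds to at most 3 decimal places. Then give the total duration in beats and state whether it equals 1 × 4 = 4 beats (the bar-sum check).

1) 0.0ms=0b +329.67ms=4/7b
2) 329.67ms=4/7b +329.67ms=4/7b
3) 659.341ms=8/7b +329.67ms=4/7b
4) 989.011ms=12/7b +329.67ms=4/7b
5) 1318.681ms=16/7b +329.67ms=4/7b
6) 1648.352ms=20/7b +329.67ms=4/7b
7) 1978.022ms=24/7b +329.67ms=4/7b
Σ=4b of 4 (104bpm 4/4) — PASS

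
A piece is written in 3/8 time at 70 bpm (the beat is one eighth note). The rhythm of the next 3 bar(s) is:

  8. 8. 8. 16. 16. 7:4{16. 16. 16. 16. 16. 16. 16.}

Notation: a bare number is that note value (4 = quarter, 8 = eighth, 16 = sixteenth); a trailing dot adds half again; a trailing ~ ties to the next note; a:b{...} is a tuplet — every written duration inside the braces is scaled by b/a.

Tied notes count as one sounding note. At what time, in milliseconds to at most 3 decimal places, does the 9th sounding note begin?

note 9 onset = 51/7b = 6244.898ms

1. 0.0ms @ 0 + 1285.714ms (3/2)
2. 1285.714ms @ 3/2 + 1285.714ms (3/2)
3. 2571.429ms @ 3 + 1285.714ms (3/2)
4. 3857.143ms @ 9/2 + 642.857ms (3/4)
5. 4500.0ms @ 21/4 + 642.857ms (3/4)
6. 5142.857ms @ 6 + 367.347ms (3/7)
7. 5510.204ms @ 45/7 + 367.347ms (3/7)
8. 5877.551ms @ 48/7 + 367.347ms (3/7)
9. 6244.898ms @ 51/7 + 367.347ms (3/7)
10. 6612.245ms @ 54/7 + 367.347ms (3/7)
11. 6979.592ms @ 57/7 + 367.347ms (3/7)
12. 7346.939ms @ 60/7 + 367.347ms (3/7)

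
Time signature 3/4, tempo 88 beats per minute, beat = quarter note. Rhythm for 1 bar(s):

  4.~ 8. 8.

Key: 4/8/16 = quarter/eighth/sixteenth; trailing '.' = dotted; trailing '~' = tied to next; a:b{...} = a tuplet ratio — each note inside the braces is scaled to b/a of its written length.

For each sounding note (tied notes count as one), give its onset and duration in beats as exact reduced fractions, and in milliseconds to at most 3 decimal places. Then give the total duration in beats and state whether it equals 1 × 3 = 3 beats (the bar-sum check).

1) 0.0ms=0b +1534.091ms=9/4b
2) 1534.091ms=9/4b +511.364ms=3/4b
Σ=3b of 3 (88bpm 3/4) — PASS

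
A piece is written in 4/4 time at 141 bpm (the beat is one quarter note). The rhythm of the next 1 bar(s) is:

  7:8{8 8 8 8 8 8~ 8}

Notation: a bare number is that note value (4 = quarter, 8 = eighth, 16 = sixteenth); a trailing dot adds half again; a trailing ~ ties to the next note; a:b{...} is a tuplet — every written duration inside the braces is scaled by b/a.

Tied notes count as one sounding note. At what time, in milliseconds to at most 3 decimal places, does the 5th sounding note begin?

note 5 onset = 16/7b = 972.644ms

1. 0.0ms @ 0 + 243.161ms (4/7)
2. 243.161ms @ 4/7 + 243.161ms (4/7)
3. 486.322ms @ 8/7 + 243.161ms (4/7)
4. 729.483ms @ 12/7 + 243.161ms (4/7)
5. 972.644ms @ 16/7 + 243.161ms (4/7)
6. 1215.805ms @ 20/7 + 486.322ms (8/7)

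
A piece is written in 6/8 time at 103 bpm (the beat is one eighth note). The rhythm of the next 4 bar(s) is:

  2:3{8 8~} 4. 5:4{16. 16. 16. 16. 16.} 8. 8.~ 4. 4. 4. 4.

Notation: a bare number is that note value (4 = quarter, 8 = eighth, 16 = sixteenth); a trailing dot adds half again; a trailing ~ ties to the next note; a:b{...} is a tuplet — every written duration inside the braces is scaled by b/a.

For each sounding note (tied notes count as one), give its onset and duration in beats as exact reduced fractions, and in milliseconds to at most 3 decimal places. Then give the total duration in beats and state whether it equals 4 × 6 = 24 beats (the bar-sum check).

1) 0.0ms=0b +873.786ms=3/2b
2) 873.786ms=3/2b +2621.359ms=9/2b
3) 3495.146ms=6b +349.515ms=3/5b
4) 3844.66ms=33/5b +349.515ms=3/5b
5) 4194.175ms=36/5b +349.515ms=3/5b
6) 4543.689ms=39/5b +349.515ms=3/5b
7) 4893.204ms=42/5b +349.515ms=3/5b
8) 5242.718ms=9b +873.786ms=3/2b
9) 6116.505ms=21/2b +2621.359ms=9/2b
10) 8737.864ms=15b +1747.573ms=3b
11) 10485.437ms=18b +1747.573ms=3b
12) 12233.01ms=21b +1747.573ms=3b
Σ=24b of 24 (103bpm 6/8) — PASS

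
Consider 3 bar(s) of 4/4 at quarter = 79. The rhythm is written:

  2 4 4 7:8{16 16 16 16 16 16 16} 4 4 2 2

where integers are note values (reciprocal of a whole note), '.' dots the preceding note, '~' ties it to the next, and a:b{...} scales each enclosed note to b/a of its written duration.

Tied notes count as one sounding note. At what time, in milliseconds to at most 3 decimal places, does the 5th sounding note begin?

note 5 onset = 30/7b = 3254.973ms

1. 0.0ms @ 0 + 1518.987ms (2)
2. 1518.987ms @ 2 + 759.494ms (1)
3. 2278.481ms @ 3 + 759.494ms (1)
4. 3037.975ms @ 4 + 216.998ms (2/7)
5. 3254.973ms @ 30/7 + 216.998ms (2/7)
6. 3471.971ms @ 32/7 + 216.998ms (2/7)
7. 3688.969ms @ 34/7 + 216.998ms (2/7)
8. 3905.967ms @ 36/7 + 216.998ms (2/7)
9. 4122.966ms @ 38/7 + 216.998ms (2/7)
10. 4339.964ms @ 40/7 + 216.998ms (2/7)
11. 4556.962ms @ 6 + 759.494ms (1)
12. 5316.456ms @ 7 + 759.494ms (1)
13. 6075.949ms @ 8 + 1518.987ms (2)
14. 7594.937ms @ 10 + 1518.987ms (2)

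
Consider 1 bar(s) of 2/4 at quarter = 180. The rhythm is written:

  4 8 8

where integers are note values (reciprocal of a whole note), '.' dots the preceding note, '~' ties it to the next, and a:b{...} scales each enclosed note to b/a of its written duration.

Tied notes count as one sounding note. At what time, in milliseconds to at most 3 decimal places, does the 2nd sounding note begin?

1. 0.0ms @ 0 + 333.333ms (1)
2. 333.333ms @ 1 + 166.667ms (1/2)
3. 500.0ms @ 3/2 + 166.667ms (1/2)

note 2 onset = 1b = 333.333ms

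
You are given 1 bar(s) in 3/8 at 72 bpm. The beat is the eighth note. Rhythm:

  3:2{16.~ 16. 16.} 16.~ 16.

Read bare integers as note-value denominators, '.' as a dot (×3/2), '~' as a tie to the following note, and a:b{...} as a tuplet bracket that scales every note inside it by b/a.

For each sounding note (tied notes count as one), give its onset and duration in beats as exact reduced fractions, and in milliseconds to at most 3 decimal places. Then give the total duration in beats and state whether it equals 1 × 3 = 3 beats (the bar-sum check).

1) 0.0ms=0b +833.333ms=1b
2) 833.333ms=1b +416.667ms=1/2b
3) 1250.0ms=3/2b +1250.0ms=3/2b
Σ=3b of 3 (72bpm 3/8) — PASS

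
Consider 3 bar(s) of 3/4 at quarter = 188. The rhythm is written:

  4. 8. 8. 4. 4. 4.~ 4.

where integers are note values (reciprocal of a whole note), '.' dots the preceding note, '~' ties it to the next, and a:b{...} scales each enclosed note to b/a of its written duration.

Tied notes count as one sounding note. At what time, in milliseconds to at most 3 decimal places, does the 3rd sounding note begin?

1. 0.0ms @ 0 + 478.723ms (3/2)
2. 478.723ms @ 3/2 + 239.362ms (3/4)
3. 718.085ms @ 9/4 + 239.362ms (3/4)
4. 957.447ms @ 3 + 478.723ms (3/2)
5. 1436.17ms @ 9/2 + 478.723ms (3/2)
6. 1914.894ms @ 6 + 957.447ms (3)

note 3 onset = 9/4b = 718.085ms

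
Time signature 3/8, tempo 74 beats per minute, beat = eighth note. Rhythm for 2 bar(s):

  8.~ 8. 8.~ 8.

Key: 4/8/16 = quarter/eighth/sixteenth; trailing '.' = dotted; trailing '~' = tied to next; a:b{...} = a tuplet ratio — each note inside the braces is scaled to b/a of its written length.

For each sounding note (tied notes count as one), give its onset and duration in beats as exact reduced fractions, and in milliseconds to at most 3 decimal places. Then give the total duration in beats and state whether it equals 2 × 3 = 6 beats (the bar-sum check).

1) 0.0ms=0b +2432.432ms=3b
2) 2432.432ms=3b +2432.432ms=3b
Σ=6b of 6 (74bpm 3/8) — PASS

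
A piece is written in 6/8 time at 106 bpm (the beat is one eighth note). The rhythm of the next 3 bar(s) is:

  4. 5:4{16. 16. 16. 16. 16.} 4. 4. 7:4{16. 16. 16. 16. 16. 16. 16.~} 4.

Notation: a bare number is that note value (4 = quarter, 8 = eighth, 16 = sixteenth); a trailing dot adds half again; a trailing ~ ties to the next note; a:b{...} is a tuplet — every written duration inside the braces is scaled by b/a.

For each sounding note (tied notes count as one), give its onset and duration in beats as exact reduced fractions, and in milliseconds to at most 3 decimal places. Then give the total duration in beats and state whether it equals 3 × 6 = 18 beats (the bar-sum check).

1) 0.0ms=0b +1698.113ms=3b
2) 1698.113ms=3b +339.623ms=3/5b
3) 2037.736ms=18/5b +339.623ms=3/5b
4) 2377.358ms=21/5b +339.623ms=3/5b
5) 2716.981ms=24/5b +339.623ms=3/5b
6) 3056.604ms=27/5b +339.623ms=3/5b
7) 3396.226ms=6b +1698.113ms=3b
8) 5094.34ms=9b +1698.113ms=3b
9) 6792.453ms=12b +242.588ms=3/7b
10) 7035.04ms=87/7b +242.588ms=3/7b
11) 7277.628ms=90/7b +242.588ms=3/7b
12) 7520.216ms=93/7b +242.588ms=3/7b
13) 7762.803ms=96/7b +242.588ms=3/7b
14) 8005.391ms=99/7b +242.588ms=3/7b
15) 8247.978ms=102/7b +1940.701ms=24/7b
Σ=18b of 18 (106bpm 6/8) — PASS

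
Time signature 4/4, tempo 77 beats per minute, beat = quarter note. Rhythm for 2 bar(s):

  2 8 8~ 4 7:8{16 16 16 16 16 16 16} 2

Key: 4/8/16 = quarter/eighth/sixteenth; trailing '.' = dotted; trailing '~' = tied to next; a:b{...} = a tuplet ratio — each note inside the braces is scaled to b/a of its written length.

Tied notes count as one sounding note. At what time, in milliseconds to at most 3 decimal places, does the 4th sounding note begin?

note 4 onset = 4b = 3116.883ms

1. 0.0ms @ 0 + 1558.442ms (2)
2. 1558.442ms @ 2 + 389.61ms (1/2)
3. 1948.052ms @ 5/2 + 1168.831ms (3/2)
4. 3116.883ms @ 4 + 222.635ms (2/7)
5. 3339.518ms @ 30/7 + 222.635ms (2/7)
6. 3562.152ms @ 32/7 + 222.635ms (2/7)
7. 3784.787ms @ 34/7 + 222.635ms (2/7)
8. 4007.421ms @ 36/7 + 222.635ms (2/7)
9. 4230.056ms @ 38/7 + 222.635ms (2/7)
10. 4452.69ms @ 40/7 + 222.635ms (2/7)
11. 4675.325ms @ 6 + 1558.442ms (2)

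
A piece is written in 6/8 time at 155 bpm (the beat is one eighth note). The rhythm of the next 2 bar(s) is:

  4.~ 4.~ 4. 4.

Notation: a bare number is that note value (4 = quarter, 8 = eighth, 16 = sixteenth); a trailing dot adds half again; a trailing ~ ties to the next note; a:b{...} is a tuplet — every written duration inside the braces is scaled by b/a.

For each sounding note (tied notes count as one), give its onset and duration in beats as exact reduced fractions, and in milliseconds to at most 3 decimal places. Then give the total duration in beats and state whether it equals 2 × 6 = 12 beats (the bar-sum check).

1) 0.0ms=0b +3483.871ms=9b
2) 3483.871ms=9b +1161.29ms=3b
Σ=12b of 12 (155bpm 6/8) — PASS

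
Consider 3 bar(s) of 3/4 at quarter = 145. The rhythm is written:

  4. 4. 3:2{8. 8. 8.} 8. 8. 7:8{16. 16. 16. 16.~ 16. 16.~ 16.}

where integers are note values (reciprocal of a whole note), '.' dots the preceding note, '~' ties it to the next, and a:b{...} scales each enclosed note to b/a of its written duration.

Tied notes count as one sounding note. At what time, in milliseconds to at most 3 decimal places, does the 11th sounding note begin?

1. 0.0ms @ 0 + 620.69ms (3/2)
2. 620.69ms @ 3/2 + 620.69ms (3/2)
3. 1241.379ms @ 3 + 206.897ms (1/2)
4. 1448.276ms @ 7/2 + 206.897ms (1/2)
5. 1655.172ms @ 4 + 206.897ms (1/2)
6. 1862.069ms @ 9/2 + 310.345ms (3/4)
7. 2172.414ms @ 21/4 + 310.345ms (3/4)
8. 2482.759ms @ 6 + 177.34ms (3/7)
9. 2660.099ms @ 45/7 + 177.34ms (3/7)
10. 2837.438ms @ 48/7 + 177.34ms (3/7)
11. 3014.778ms @ 51/7 + 354.68ms (6/7)
12. 3369.458ms @ 57/7 + 354.68ms (6/7)

note 11 onset = 51/7b = 3014.778ms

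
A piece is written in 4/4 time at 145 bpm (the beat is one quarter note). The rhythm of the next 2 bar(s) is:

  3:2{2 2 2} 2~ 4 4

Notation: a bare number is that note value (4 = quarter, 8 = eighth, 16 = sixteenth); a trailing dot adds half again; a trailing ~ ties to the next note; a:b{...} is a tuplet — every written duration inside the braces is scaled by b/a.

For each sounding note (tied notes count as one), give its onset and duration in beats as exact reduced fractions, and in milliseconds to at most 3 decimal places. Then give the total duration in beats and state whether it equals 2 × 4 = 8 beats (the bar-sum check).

1) 0.0ms=0b +551.724ms=4/3b
2) 551.724ms=4/3b +551.724ms=4/3b
3) 1103.448ms=8/3b +551.724ms=4/3b
4) 1655.172ms=4b +1241.379ms=3b
5) 2896.552ms=7b +413.793ms=1b
Σ=8b of 8 (145bpm 4/4) — PASS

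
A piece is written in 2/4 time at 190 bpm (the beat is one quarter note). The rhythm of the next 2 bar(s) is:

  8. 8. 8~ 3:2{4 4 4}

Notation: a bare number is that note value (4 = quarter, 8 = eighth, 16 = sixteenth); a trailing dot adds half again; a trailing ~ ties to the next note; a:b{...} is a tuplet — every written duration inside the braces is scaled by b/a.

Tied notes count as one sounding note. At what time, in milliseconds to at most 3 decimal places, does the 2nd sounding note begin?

note 2 onset = 3/4b = 236.842ms

1. 0.0ms @ 0 + 236.842ms (3/4)
2. 236.842ms @ 3/4 + 236.842ms (3/4)
3. 473.684ms @ 3/2 + 368.421ms (7/6)
4. 842.105ms @ 8/3 + 210.526ms (2/3)
5. 1052.632ms @ 10/3 + 210.526ms (2/3)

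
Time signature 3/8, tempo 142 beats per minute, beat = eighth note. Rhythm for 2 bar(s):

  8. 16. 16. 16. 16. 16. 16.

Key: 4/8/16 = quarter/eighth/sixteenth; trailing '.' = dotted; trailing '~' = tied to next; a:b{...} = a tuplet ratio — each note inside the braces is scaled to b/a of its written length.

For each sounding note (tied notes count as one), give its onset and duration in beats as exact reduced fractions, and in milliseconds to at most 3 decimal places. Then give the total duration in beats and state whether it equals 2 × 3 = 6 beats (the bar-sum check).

1) 0.0ms=0b +633.803ms=3/2b
2) 633.803ms=3/2b +316.901ms=3/4b
3) 950.704ms=9/4b +316.901ms=3/4b
4) 1267.606ms=3b +316.901ms=3/4b
5) 1584.507ms=15/4b +316.901ms=3/4b
6) 1901.408ms=9/2b +316.901ms=3/4b
7) 2218.31ms=21/4b +316.901ms=3/4b
Σ=6b of 6 (142bpm 3/8) — PASS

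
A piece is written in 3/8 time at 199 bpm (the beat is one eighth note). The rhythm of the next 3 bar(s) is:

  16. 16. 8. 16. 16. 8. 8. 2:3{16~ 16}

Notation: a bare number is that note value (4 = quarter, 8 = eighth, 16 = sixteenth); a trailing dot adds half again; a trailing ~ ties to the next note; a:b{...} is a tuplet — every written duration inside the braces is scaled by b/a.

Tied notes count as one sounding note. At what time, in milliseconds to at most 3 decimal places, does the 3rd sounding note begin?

1. 0.0ms @ 0 + 226.131ms (3/4)
2. 226.131ms @ 3/4 + 226.131ms (3/4)
3. 452.261ms @ 3/2 + 452.261ms (3/2)
4. 904.523ms @ 3 + 226.131ms (3/4)
5. 1130.653ms @ 15/4 + 226.131ms (3/4)
6. 1356.784ms @ 9/2 + 452.261ms (3/2)
7. 1809.045ms @ 6 + 452.261ms (3/2)
8. 2261.307ms @ 15/2 + 452.261ms (3/2)

note 3 onset = 3/2b = 452.261ms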